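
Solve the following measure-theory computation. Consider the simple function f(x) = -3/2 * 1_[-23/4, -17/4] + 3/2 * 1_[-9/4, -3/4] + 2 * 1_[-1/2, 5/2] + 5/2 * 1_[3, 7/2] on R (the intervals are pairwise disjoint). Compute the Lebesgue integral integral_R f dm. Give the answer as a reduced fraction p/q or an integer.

For a simple function f = sum_i c_i * 1_{A_i} with disjoint A_i,
  integral f dm = sum_i c_i * m(A_i).
Lengths of the A_i:
  m(A_1) = -17/4 - (-23/4) = 3/2.
  m(A_2) = -3/4 - (-9/4) = 3/2.
  m(A_3) = 5/2 - (-1/2) = 3.
  m(A_4) = 7/2 - 3 = 1/2.
Contributions c_i * m(A_i):
  (-3/2) * (3/2) = -9/4.
  (3/2) * (3/2) = 9/4.
  (2) * (3) = 6.
  (5/2) * (1/2) = 5/4.
Total: -9/4 + 9/4 + 6 + 5/4 = 29/4.

29/4


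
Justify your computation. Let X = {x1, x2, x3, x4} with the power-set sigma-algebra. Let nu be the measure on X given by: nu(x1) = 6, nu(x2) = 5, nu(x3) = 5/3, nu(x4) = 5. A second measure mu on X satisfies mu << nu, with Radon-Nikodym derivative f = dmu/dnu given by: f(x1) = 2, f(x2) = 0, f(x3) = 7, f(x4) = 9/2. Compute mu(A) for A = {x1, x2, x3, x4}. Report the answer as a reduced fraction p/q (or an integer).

By the defining property of the Radon-Nikodym derivative, for every measurable set A,
  mu(A) = integral_A f dnu.
Since nu is a discrete measure concentrated on the atoms of X, the integral over A reduces to the sum
  mu(A) = sum_{x in A} f(x) * nu({x}).
Computing each term:
  x1: f(x1) * nu(x1) = 2 * 6 = 12.
  x2: f(x2) * nu(x2) = 0 * 5 = 0.
  x3: f(x3) * nu(x3) = 7 * 5/3 = 35/3.
  x4: f(x4) * nu(x4) = 9/2 * 5 = 45/2.
Summing: mu(A) = 12 + 0 + 35/3 + 45/2 = 277/6.

277/6


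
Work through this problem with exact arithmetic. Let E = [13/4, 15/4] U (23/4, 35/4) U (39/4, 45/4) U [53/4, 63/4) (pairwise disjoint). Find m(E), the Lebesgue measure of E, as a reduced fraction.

For pairwise disjoint intervals, m(union_i I_i) = sum_i m(I_i),
and m is invariant under swapping open/closed endpoints (single points have measure 0).
So m(E) = sum_i (b_i - a_i).
  I_1 has length 15/4 - 13/4 = 1/2.
  I_2 has length 35/4 - 23/4 = 3.
  I_3 has length 45/4 - 39/4 = 3/2.
  I_4 has length 63/4 - 53/4 = 5/2.
Summing:
  m(E) = 1/2 + 3 + 3/2 + 5/2 = 15/2.

15/2


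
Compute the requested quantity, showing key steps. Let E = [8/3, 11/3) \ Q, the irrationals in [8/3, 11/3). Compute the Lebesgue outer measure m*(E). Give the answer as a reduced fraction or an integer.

The interval I = [8/3, 11/3) has m(I) = 11/3 - 8/3 = 1 (endpoints are measure-zero, so open/closed/half-open agree). Write I = (I cap Q) u (I \ Q). The rationals in I are countable, so m*(I cap Q) = 0 (cover each rational by intervals whose total length is arbitrarily small). By countable subadditivity m*(I) <= m*(I cap Q) + m*(I \ Q), hence m*(I \ Q) >= m(I) = 1. The reverse inequality m*(I \ Q) <= m*(I) = 1 is trivial since (I \ Q) is a subset of I. Therefore m*(I \ Q) = 1.

1


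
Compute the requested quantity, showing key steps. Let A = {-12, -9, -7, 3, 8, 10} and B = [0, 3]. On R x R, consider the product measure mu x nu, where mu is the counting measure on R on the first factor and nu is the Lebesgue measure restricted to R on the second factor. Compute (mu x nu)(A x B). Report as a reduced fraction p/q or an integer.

For a measurable rectangle A x B, the product measure satisfies
  (mu x nu)(A x B) = mu(A) * nu(B).
  mu(A) = 6.
  nu(B) = 3.
  (mu x nu)(A x B) = 6 * 3 = 18.

18


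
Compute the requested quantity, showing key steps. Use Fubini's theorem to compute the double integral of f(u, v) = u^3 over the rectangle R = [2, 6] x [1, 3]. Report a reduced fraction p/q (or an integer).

f(u, v) is a tensor product of a function of u and a function of v, and both factors are bounded continuous (hence Lebesgue integrable) on the rectangle, so Fubini's theorem applies:
  integral_R f d(m x m) = (integral_a1^b1 u^3 du) * (integral_a2^b2 1 dv).
Inner integral in u: integral_{2}^{6} u^3 du = (6^4 - 2^4)/4
  = 320.
Inner integral in v: integral_{1}^{3} 1 dv = (3^1 - 1^1)/1
  = 2.
Product: (320) * (2) = 640.

640


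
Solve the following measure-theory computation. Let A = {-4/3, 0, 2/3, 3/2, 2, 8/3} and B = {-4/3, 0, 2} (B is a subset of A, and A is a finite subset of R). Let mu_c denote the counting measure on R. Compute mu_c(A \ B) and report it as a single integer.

Counting measure assigns mu_c(E) = |E| (number of elements) when E is finite. For B subset A, A \ B is the set of elements of A not in B, so |A \ B| = |A| - |B|.
|A| = 6, |B| = 3, so mu_c(A \ B) = 6 - 3 = 3.

3


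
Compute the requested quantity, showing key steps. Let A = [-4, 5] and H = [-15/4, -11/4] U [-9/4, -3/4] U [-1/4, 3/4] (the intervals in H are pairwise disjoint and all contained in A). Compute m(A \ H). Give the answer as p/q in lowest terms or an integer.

The ambient interval has length m(A) = 5 - (-4) = 9.
Since the holes are disjoint and sit inside A, by finite additivity
  m(H) = sum_i (b_i - a_i), and m(A \ H) = m(A) - m(H).
Computing the hole measures:
  m(H_1) = -11/4 - (-15/4) = 1.
  m(H_2) = -3/4 - (-9/4) = 3/2.
  m(H_3) = 3/4 - (-1/4) = 1.
Summed: m(H) = 1 + 3/2 + 1 = 7/2.
So m(A \ H) = 9 - 7/2 = 11/2.

11/2


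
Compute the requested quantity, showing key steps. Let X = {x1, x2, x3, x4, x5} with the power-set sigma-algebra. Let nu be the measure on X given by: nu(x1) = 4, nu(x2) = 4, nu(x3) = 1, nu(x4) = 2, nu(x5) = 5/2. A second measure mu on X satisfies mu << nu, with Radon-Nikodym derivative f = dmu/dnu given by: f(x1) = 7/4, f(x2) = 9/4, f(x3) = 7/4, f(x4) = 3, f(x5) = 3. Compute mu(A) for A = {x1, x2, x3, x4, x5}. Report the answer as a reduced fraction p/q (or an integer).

By the defining property of the Radon-Nikodym derivative, for every measurable set A,
  mu(A) = integral_A f dnu.
Since nu is a discrete measure concentrated on the atoms of X, the integral over A reduces to the sum
  mu(A) = sum_{x in A} f(x) * nu({x}).
Computing each term:
  x1: f(x1) * nu(x1) = 7/4 * 4 = 7.
  x2: f(x2) * nu(x2) = 9/4 * 4 = 9.
  x3: f(x3) * nu(x3) = 7/4 * 1 = 7/4.
  x4: f(x4) * nu(x4) = 3 * 2 = 6.
  x5: f(x5) * nu(x5) = 3 * 5/2 = 15/2.
Summing: mu(A) = 7 + 9 + 7/4 + 6 + 15/2 = 125/4.

125/4


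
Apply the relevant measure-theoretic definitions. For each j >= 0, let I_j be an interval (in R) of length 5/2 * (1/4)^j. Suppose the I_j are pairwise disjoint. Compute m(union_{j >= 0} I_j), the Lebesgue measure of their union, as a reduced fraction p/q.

By countable additivity of the Lebesgue measure on pairwise disjoint measurable sets,
  m(union_{j >= 0} I_j) = sum_{j >= 0} m(I_j) = sum_{j >= 0} a * r^j,
  with a = 5/2 and r = 1/4.
Since 0 < r = 1/4 < 1, the geometric series converges:
  sum_{j >= 0} a * r^j = a / (1 - r).
  = 5/2 / (1 - 1/4)
  = 5/2 / (3/4)
  = 10/3.

10/3


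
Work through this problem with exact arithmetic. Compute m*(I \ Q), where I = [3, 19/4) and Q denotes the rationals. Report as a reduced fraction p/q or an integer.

The interval I = [3, 19/4) has m(I) = 19/4 - 3 = 7/4 (endpoints are measure-zero, so open/closed/half-open agree). Write I = (I cap Q) u (I \ Q). The rationals in I are countable, so m*(I cap Q) = 0 (cover each rational by intervals whose total length is arbitrarily small). By countable subadditivity m*(I) <= m*(I cap Q) + m*(I \ Q), hence m*(I \ Q) >= m(I) = 7/4. The reverse inequality m*(I \ Q) <= m*(I) = 7/4 is trivial since (I \ Q) is a subset of I. Therefore m*(I \ Q) = 7/4.

7/4


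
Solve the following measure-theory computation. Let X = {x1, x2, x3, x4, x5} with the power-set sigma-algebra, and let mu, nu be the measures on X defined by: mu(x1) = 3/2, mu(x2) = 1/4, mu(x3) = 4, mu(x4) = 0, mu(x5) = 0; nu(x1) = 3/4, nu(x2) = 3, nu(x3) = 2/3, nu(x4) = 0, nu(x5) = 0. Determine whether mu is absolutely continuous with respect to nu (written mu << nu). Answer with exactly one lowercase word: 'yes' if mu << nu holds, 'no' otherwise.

mu << nu means: every nu-null measurable set is also mu-null; equivalently, for every atom x, if nu({x}) = 0 then mu({x}) = 0.
Checking each atom:
  x1: nu = 3/4 > 0 -> no constraint.
  x2: nu = 3 > 0 -> no constraint.
  x3: nu = 2/3 > 0 -> no constraint.
  x4: nu = 0, mu = 0 -> consistent with mu << nu.
  x5: nu = 0, mu = 0 -> consistent with mu << nu.
No atom violates the condition. Therefore mu << nu.

yes


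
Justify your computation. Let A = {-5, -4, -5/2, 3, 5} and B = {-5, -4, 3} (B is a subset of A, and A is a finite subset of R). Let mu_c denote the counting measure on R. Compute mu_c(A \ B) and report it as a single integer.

Counting measure assigns mu_c(E) = |E| (number of elements) when E is finite. For B subset A, A \ B is the set of elements of A not in B, so |A \ B| = |A| - |B|.
|A| = 5, |B| = 3, so mu_c(A \ B) = 5 - 3 = 2.

2


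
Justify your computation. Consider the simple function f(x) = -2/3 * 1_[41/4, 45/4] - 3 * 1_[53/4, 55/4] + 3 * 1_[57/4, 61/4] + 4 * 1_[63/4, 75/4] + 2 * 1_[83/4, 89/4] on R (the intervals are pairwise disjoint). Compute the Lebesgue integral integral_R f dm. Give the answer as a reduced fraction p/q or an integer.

For a simple function f = sum_i c_i * 1_{A_i} with disjoint A_i,
  integral f dm = sum_i c_i * m(A_i).
Lengths of the A_i:
  m(A_1) = 45/4 - 41/4 = 1.
  m(A_2) = 55/4 - 53/4 = 1/2.
  m(A_3) = 61/4 - 57/4 = 1.
  m(A_4) = 75/4 - 63/4 = 3.
  m(A_5) = 89/4 - 83/4 = 3/2.
Contributions c_i * m(A_i):
  (-2/3) * (1) = -2/3.
  (-3) * (1/2) = -3/2.
  (3) * (1) = 3.
  (4) * (3) = 12.
  (2) * (3/2) = 3.
Total: -2/3 - 3/2 + 3 + 12 + 3 = 95/6.

95/6


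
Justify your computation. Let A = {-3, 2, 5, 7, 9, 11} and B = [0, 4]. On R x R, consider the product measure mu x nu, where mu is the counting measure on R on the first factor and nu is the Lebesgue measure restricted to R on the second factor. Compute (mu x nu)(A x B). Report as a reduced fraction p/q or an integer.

For a measurable rectangle A x B, the product measure satisfies
  (mu x nu)(A x B) = mu(A) * nu(B).
  mu(A) = 6.
  nu(B) = 4.
  (mu x nu)(A x B) = 6 * 4 = 24.

24


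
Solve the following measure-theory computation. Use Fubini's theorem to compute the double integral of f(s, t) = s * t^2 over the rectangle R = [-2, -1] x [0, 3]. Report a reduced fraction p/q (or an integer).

f(s, t) is a tensor product of a function of s and a function of t, and both factors are bounded continuous (hence Lebesgue integrable) on the rectangle, so Fubini's theorem applies:
  integral_R f d(m x m) = (integral_a1^b1 s ds) * (integral_a2^b2 t^2 dt).
Inner integral in s: integral_{-2}^{-1} s ds = ((-1)^2 - (-2)^2)/2
  = -3/2.
Inner integral in t: integral_{0}^{3} t^2 dt = (3^3 - 0^3)/3
  = 9.
Product: (-3/2) * (9) = -27/2.

-27/2


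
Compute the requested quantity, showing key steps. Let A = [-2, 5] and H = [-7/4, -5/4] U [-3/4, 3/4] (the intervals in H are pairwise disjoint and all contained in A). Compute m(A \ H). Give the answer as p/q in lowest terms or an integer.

The ambient interval has length m(A) = 5 - (-2) = 7.
Since the holes are disjoint and sit inside A, by finite additivity
  m(H) = sum_i (b_i - a_i), and m(A \ H) = m(A) - m(H).
Computing the hole measures:
  m(H_1) = -5/4 - (-7/4) = 1/2.
  m(H_2) = 3/4 - (-3/4) = 3/2.
Summed: m(H) = 1/2 + 3/2 = 2.
So m(A \ H) = 7 - 2 = 5.

5


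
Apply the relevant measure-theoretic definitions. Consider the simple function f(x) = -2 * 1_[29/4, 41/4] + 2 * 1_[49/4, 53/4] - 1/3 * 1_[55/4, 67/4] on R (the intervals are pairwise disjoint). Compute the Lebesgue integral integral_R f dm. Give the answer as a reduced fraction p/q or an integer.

For a simple function f = sum_i c_i * 1_{A_i} with disjoint A_i,
  integral f dm = sum_i c_i * m(A_i).
Lengths of the A_i:
  m(A_1) = 41/4 - 29/4 = 3.
  m(A_2) = 53/4 - 49/4 = 1.
  m(A_3) = 67/4 - 55/4 = 3.
Contributions c_i * m(A_i):
  (-2) * (3) = -6.
  (2) * (1) = 2.
  (-1/3) * (3) = -1.
Total: -6 + 2 - 1 = -5.

-5


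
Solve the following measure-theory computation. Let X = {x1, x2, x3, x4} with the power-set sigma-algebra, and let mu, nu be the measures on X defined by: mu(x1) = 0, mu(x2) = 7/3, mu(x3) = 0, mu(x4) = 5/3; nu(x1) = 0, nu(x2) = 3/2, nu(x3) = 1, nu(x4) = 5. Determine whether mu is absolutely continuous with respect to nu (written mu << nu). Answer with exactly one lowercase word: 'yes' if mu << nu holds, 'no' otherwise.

mu << nu means: every nu-null measurable set is also mu-null; equivalently, for every atom x, if nu({x}) = 0 then mu({x}) = 0.
Checking each atom:
  x1: nu = 0, mu = 0 -> consistent with mu << nu.
  x2: nu = 3/2 > 0 -> no constraint.
  x3: nu = 1 > 0 -> no constraint.
  x4: nu = 5 > 0 -> no constraint.
No atom violates the condition. Therefore mu << nu.

yes


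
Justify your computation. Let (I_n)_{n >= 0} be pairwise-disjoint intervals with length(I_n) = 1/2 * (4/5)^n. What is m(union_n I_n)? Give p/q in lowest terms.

By countable additivity of the Lebesgue measure on pairwise disjoint measurable sets,
  m(union_{n >= 0} I_n) = sum_{n >= 0} m(I_n) = sum_{n >= 0} a * r^n,
  with a = 1/2 and r = 4/5.
Since 0 < r = 4/5 < 1, the geometric series converges:
  sum_{n >= 0} a * r^n = a / (1 - r).
  = 1/2 / (1 - 4/5)
  = 1/2 / (1/5)
  = 5/2.

5/2


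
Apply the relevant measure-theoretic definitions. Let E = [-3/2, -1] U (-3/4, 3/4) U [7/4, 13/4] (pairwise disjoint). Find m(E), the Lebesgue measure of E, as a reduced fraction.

For pairwise disjoint intervals, m(union_i I_i) = sum_i m(I_i),
and m is invariant under swapping open/closed endpoints (single points have measure 0).
So m(E) = sum_i (b_i - a_i).
  I_1 has length -1 - (-3/2) = 1/2.
  I_2 has length 3/4 - (-3/4) = 3/2.
  I_3 has length 13/4 - 7/4 = 3/2.
Summing:
  m(E) = 1/2 + 3/2 + 3/2 = 7/2.

7/2


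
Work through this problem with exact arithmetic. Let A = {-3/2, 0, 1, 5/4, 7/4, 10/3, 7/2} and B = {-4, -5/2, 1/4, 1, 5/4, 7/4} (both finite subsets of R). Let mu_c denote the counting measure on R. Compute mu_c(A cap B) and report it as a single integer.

Counting measure on a finite set equals cardinality. mu_c(A cap B) = |A cap B| (elements appearing in both).
Enumerating the elements of A that also lie in B gives 3 element(s).
So mu_c(A cap B) = 3.

3


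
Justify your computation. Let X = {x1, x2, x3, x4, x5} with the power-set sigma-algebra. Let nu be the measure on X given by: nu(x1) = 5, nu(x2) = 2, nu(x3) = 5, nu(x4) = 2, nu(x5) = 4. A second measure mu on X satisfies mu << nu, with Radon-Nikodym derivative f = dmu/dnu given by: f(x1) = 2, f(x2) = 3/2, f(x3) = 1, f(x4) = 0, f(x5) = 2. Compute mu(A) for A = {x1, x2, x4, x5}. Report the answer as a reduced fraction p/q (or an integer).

By the defining property of the Radon-Nikodym derivative, for every measurable set A,
  mu(A) = integral_A f dnu.
Since nu is a discrete measure concentrated on the atoms of X, the integral over A reduces to the sum
  mu(A) = sum_{x in A} f(x) * nu({x}).
Computing each term:
  x1: f(x1) * nu(x1) = 2 * 5 = 10.
  x2: f(x2) * nu(x2) = 3/2 * 2 = 3.
  x4: f(x4) * nu(x4) = 0 * 2 = 0.
  x5: f(x5) * nu(x5) = 2 * 4 = 8.
Summing: mu(A) = 10 + 3 + 0 + 8 = 21.

21


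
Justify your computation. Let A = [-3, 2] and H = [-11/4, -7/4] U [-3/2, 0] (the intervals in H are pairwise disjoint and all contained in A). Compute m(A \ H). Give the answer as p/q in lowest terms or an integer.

The ambient interval has length m(A) = 2 - (-3) = 5.
Since the holes are disjoint and sit inside A, by finite additivity
  m(H) = sum_i (b_i - a_i), and m(A \ H) = m(A) - m(H).
Computing the hole measures:
  m(H_1) = -7/4 - (-11/4) = 1.
  m(H_2) = 0 - (-3/2) = 3/2.
Summed: m(H) = 1 + 3/2 = 5/2.
So m(A \ H) = 5 - 5/2 = 5/2.

5/2


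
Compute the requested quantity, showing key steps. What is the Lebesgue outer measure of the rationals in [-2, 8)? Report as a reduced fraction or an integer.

E = Q cap [-2, 8) is a subset of Q, which is countable. Enumerate Q = {q_1, q_2, ...}; for any eps > 0, cover q_k by the open interval (q_k - eps/2^(k+1), q_k + eps/2^(k+1)), of length eps/2^k. The total cover length is sum_{k>=1} eps/2^k = eps. Hence m*(E) <= m*(Q) <= eps for every eps > 0, and since outer measure is non-negative, m*(E) = 0.

0


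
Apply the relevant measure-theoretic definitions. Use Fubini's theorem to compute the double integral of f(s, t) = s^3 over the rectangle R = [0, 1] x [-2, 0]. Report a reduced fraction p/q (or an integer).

f(s, t) is a tensor product of a function of s and a function of t, and both factors are bounded continuous (hence Lebesgue integrable) on the rectangle, so Fubini's theorem applies:
  integral_R f d(m x m) = (integral_a1^b1 s^3 ds) * (integral_a2^b2 1 dt).
Inner integral in s: integral_{0}^{1} s^3 ds = (1^4 - 0^4)/4
  = 1/4.
Inner integral in t: integral_{-2}^{0} 1 dt = (0^1 - (-2)^1)/1
  = 2.
Product: (1/4) * (2) = 1/2.

1/2


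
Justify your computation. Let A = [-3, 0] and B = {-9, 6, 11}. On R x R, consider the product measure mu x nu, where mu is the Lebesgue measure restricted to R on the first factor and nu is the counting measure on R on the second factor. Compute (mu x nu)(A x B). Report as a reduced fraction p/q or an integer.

For a measurable rectangle A x B, the product measure satisfies
  (mu x nu)(A x B) = mu(A) * nu(B).
  mu(A) = 3.
  nu(B) = 3.
  (mu x nu)(A x B) = 3 * 3 = 9.

9


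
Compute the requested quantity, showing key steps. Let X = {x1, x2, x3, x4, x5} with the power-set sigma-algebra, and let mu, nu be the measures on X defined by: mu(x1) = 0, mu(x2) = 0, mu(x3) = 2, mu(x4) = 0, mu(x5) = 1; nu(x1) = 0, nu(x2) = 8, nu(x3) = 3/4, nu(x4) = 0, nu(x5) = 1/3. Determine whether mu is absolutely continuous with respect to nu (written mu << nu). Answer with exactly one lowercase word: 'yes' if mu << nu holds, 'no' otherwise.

mu << nu means: every nu-null measurable set is also mu-null; equivalently, for every atom x, if nu({x}) = 0 then mu({x}) = 0.
Checking each atom:
  x1: nu = 0, mu = 0 -> consistent with mu << nu.
  x2: nu = 8 > 0 -> no constraint.
  x3: nu = 3/4 > 0 -> no constraint.
  x4: nu = 0, mu = 0 -> consistent with mu << nu.
  x5: nu = 1/3 > 0 -> no constraint.
No atom violates the condition. Therefore mu << nu.

yes


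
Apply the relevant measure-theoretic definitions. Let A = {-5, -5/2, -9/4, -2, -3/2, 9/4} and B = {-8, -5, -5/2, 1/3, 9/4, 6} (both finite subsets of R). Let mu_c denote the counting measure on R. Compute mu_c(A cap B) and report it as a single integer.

Counting measure on a finite set equals cardinality. mu_c(A cap B) = |A cap B| (elements appearing in both).
Enumerating the elements of A that also lie in B gives 3 element(s).
So mu_c(A cap B) = 3.

3


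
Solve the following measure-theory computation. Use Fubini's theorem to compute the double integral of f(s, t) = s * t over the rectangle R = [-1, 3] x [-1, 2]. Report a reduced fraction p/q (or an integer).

f(s, t) is a tensor product of a function of s and a function of t, and both factors are bounded continuous (hence Lebesgue integrable) on the rectangle, so Fubini's theorem applies:
  integral_R f d(m x m) = (integral_a1^b1 s ds) * (integral_a2^b2 t dt).
Inner integral in s: integral_{-1}^{3} s ds = (3^2 - (-1)^2)/2
  = 4.
Inner integral in t: integral_{-1}^{2} t dt = (2^2 - (-1)^2)/2
  = 3/2.
Product: (4) * (3/2) = 6.

6


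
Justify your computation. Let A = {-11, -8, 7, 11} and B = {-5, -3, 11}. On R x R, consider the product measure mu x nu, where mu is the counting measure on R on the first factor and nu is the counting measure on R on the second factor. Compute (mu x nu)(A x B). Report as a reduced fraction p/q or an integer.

For a measurable rectangle A x B, the product measure satisfies
  (mu x nu)(A x B) = mu(A) * nu(B).
  mu(A) = 4.
  nu(B) = 3.
  (mu x nu)(A x B) = 4 * 3 = 12.

12


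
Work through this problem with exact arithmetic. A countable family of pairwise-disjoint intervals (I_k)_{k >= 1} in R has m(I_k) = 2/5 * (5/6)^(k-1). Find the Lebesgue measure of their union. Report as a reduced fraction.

By countable additivity of the Lebesgue measure on pairwise disjoint measurable sets,
  m(union_{k >= 1} I_k) = sum_{k >= 1} m(I_k) = sum_{k >= 1} a * r^(k-1),
  with a = 2/5 and r = 5/6.
Since 0 < r = 5/6 < 1, the geometric series converges:
  sum_{k >= 1} a * r^(k-1) = a / (1 - r).
  = 2/5 / (1 - 5/6)
  = 2/5 / (1/6)
  = 12/5.

12/5


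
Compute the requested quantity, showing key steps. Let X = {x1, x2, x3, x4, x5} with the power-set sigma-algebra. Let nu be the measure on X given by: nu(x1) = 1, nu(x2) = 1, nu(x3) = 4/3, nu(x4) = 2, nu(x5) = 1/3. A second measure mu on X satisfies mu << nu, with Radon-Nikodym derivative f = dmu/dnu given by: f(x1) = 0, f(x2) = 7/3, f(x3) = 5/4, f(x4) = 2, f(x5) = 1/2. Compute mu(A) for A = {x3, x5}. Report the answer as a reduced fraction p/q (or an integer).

By the defining property of the Radon-Nikodym derivative, for every measurable set A,
  mu(A) = integral_A f dnu.
Since nu is a discrete measure concentrated on the atoms of X, the integral over A reduces to the sum
  mu(A) = sum_{x in A} f(x) * nu({x}).
Computing each term:
  x3: f(x3) * nu(x3) = 5/4 * 4/3 = 5/3.
  x5: f(x5) * nu(x5) = 1/2 * 1/3 = 1/6.
Summing: mu(A) = 5/3 + 1/6 = 11/6.

11/6


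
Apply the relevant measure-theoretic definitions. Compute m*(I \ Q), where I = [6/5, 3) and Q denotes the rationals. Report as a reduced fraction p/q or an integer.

The interval I = [6/5, 3) has m(I) = 3 - 6/5 = 9/5 (endpoints are measure-zero, so open/closed/half-open agree). Write I = (I cap Q) u (I \ Q). The rationals in I are countable, so m*(I cap Q) = 0 (cover each rational by intervals whose total length is arbitrarily small). By countable subadditivity m*(I) <= m*(I cap Q) + m*(I \ Q), hence m*(I \ Q) >= m(I) = 9/5. The reverse inequality m*(I \ Q) <= m*(I) = 9/5 is trivial since (I \ Q) is a subset of I. Therefore m*(I \ Q) = 9/5.

9/5


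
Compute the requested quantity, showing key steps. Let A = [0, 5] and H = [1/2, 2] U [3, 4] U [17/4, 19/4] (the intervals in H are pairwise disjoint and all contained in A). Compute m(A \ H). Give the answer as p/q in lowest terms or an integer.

The ambient interval has length m(A) = 5 - 0 = 5.
Since the holes are disjoint and sit inside A, by finite additivity
  m(H) = sum_i (b_i - a_i), and m(A \ H) = m(A) - m(H).
Computing the hole measures:
  m(H_1) = 2 - 1/2 = 3/2.
  m(H_2) = 4 - 3 = 1.
  m(H_3) = 19/4 - 17/4 = 1/2.
Summed: m(H) = 3/2 + 1 + 1/2 = 3.
So m(A \ H) = 5 - 3 = 2.

2


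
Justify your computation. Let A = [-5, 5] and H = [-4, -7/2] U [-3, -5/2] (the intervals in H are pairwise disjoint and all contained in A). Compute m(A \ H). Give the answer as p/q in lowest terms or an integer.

The ambient interval has length m(A) = 5 - (-5) = 10.
Since the holes are disjoint and sit inside A, by finite additivity
  m(H) = sum_i (b_i - a_i), and m(A \ H) = m(A) - m(H).
Computing the hole measures:
  m(H_1) = -7/2 - (-4) = 1/2.
  m(H_2) = -5/2 - (-3) = 1/2.
Summed: m(H) = 1/2 + 1/2 = 1.
So m(A \ H) = 10 - 1 = 9.

9


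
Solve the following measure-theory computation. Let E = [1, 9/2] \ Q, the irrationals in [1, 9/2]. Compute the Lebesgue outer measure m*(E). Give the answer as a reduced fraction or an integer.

The interval I = [1, 9/2] has m(I) = 9/2 - 1 = 7/2 (endpoints are measure-zero, so open/closed/half-open agree). Write I = (I cap Q) u (I \ Q). The rationals in I are countable, so m*(I cap Q) = 0 (cover each rational by intervals whose total length is arbitrarily small). By countable subadditivity m*(I) <= m*(I cap Q) + m*(I \ Q), hence m*(I \ Q) >= m(I) = 7/2. The reverse inequality m*(I \ Q) <= m*(I) = 7/2 is trivial since (I \ Q) is a subset of I. Therefore m*(I \ Q) = 7/2.

7/2


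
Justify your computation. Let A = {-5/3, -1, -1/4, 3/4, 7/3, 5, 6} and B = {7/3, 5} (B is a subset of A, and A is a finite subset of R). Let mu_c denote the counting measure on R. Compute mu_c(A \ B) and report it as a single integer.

Counting measure assigns mu_c(E) = |E| (number of elements) when E is finite. For B subset A, A \ B is the set of elements of A not in B, so |A \ B| = |A| - |B|.
|A| = 7, |B| = 2, so mu_c(A \ B) = 7 - 2 = 5.

5


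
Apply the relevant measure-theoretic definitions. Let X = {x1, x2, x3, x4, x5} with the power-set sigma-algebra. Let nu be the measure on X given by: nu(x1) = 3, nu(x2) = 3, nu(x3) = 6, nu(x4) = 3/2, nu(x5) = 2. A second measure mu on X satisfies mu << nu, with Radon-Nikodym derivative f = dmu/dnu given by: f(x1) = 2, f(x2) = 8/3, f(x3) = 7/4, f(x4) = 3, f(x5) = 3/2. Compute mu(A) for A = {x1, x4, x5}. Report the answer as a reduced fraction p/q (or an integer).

By the defining property of the Radon-Nikodym derivative, for every measurable set A,
  mu(A) = integral_A f dnu.
Since nu is a discrete measure concentrated on the atoms of X, the integral over A reduces to the sum
  mu(A) = sum_{x in A} f(x) * nu({x}).
Computing each term:
  x1: f(x1) * nu(x1) = 2 * 3 = 6.
  x4: f(x4) * nu(x4) = 3 * 3/2 = 9/2.
  x5: f(x5) * nu(x5) = 3/2 * 2 = 3.
Summing: mu(A) = 6 + 9/2 + 3 = 27/2.

27/2


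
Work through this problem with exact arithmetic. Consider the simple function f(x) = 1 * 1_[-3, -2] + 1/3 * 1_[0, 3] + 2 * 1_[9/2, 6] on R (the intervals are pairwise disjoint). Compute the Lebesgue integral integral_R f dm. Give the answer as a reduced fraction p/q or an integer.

For a simple function f = sum_i c_i * 1_{A_i} with disjoint A_i,
  integral f dm = sum_i c_i * m(A_i).
Lengths of the A_i:
  m(A_1) = -2 - (-3) = 1.
  m(A_2) = 3 - 0 = 3.
  m(A_3) = 6 - 9/2 = 3/2.
Contributions c_i * m(A_i):
  (1) * (1) = 1.
  (1/3) * (3) = 1.
  (2) * (3/2) = 3.
Total: 1 + 1 + 3 = 5.

5


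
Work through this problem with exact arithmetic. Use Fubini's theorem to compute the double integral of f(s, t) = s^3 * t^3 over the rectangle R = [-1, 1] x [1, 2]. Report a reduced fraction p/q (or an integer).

f(s, t) is a tensor product of a function of s and a function of t, and both factors are bounded continuous (hence Lebesgue integrable) on the rectangle, so Fubini's theorem applies:
  integral_R f d(m x m) = (integral_a1^b1 s^3 ds) * (integral_a2^b2 t^3 dt).
Inner integral in s: integral_{-1}^{1} s^3 ds = (1^4 - (-1)^4)/4
  = 0.
Inner integral in t: integral_{1}^{2} t^3 dt = (2^4 - 1^4)/4
  = 15/4.
Product: (0) * (15/4) = 0.

0


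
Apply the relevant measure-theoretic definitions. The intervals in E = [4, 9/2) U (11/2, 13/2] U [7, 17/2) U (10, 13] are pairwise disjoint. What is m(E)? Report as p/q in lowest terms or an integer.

For pairwise disjoint intervals, m(union_i I_i) = sum_i m(I_i),
and m is invariant under swapping open/closed endpoints (single points have measure 0).
So m(E) = sum_i (b_i - a_i).
  I_1 has length 9/2 - 4 = 1/2.
  I_2 has length 13/2 - 11/2 = 1.
  I_3 has length 17/2 - 7 = 3/2.
  I_4 has length 13 - 10 = 3.
Summing:
  m(E) = 1/2 + 1 + 3/2 + 3 = 6.

6


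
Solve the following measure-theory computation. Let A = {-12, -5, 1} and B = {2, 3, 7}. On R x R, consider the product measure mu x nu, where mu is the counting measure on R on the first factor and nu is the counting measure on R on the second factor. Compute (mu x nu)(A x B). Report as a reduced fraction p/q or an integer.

For a measurable rectangle A x B, the product measure satisfies
  (mu x nu)(A x B) = mu(A) * nu(B).
  mu(A) = 3.
  nu(B) = 3.
  (mu x nu)(A x B) = 3 * 3 = 9.

9


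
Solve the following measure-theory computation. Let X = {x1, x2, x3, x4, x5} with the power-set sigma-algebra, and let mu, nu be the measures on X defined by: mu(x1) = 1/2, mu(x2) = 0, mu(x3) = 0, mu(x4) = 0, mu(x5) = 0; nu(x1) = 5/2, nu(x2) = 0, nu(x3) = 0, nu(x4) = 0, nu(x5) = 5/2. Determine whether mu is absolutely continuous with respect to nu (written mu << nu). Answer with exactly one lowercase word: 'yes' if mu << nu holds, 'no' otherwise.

mu << nu means: every nu-null measurable set is also mu-null; equivalently, for every atom x, if nu({x}) = 0 then mu({x}) = 0.
Checking each atom:
  x1: nu = 5/2 > 0 -> no constraint.
  x2: nu = 0, mu = 0 -> consistent with mu << nu.
  x3: nu = 0, mu = 0 -> consistent with mu << nu.
  x4: nu = 0, mu = 0 -> consistent with mu << nu.
  x5: nu = 5/2 > 0 -> no constraint.
No atom violates the condition. Therefore mu << nu.

yes


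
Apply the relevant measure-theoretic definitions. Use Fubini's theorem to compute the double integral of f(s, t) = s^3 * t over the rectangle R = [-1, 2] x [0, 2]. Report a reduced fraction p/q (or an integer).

f(s, t) is a tensor product of a function of s and a function of t, and both factors are bounded continuous (hence Lebesgue integrable) on the rectangle, so Fubini's theorem applies:
  integral_R f d(m x m) = (integral_a1^b1 s^3 ds) * (integral_a2^b2 t dt).
Inner integral in s: integral_{-1}^{2} s^3 ds = (2^4 - (-1)^4)/4
  = 15/4.
Inner integral in t: integral_{0}^{2} t dt = (2^2 - 0^2)/2
  = 2.
Product: (15/4) * (2) = 15/2.

15/2


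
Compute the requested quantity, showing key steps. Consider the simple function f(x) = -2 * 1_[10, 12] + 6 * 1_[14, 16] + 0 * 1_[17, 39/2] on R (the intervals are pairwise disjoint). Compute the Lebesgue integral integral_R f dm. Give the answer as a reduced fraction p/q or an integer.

For a simple function f = sum_i c_i * 1_{A_i} with disjoint A_i,
  integral f dm = sum_i c_i * m(A_i).
Lengths of the A_i:
  m(A_1) = 12 - 10 = 2.
  m(A_2) = 16 - 14 = 2.
  m(A_3) = 39/2 - 17 = 5/2.
Contributions c_i * m(A_i):
  (-2) * (2) = -4.
  (6) * (2) = 12.
  (0) * (5/2) = 0.
Total: -4 + 12 + 0 = 8.

8


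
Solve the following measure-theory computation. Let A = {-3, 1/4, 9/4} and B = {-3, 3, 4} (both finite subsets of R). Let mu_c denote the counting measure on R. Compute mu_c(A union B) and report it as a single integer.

Counting measure on a finite set equals cardinality. By inclusion-exclusion, |A union B| = |A| + |B| - |A cap B|.
|A| = 3, |B| = 3, |A cap B| = 1.
So mu_c(A union B) = 3 + 3 - 1 = 5.

5


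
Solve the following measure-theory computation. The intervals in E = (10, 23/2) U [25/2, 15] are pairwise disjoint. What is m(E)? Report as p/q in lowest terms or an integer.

For pairwise disjoint intervals, m(union_i I_i) = sum_i m(I_i),
and m is invariant under swapping open/closed endpoints (single points have measure 0).
So m(E) = sum_i (b_i - a_i).
  I_1 has length 23/2 - 10 = 3/2.
  I_2 has length 15 - 25/2 = 5/2.
Summing:
  m(E) = 3/2 + 5/2 = 4.

4


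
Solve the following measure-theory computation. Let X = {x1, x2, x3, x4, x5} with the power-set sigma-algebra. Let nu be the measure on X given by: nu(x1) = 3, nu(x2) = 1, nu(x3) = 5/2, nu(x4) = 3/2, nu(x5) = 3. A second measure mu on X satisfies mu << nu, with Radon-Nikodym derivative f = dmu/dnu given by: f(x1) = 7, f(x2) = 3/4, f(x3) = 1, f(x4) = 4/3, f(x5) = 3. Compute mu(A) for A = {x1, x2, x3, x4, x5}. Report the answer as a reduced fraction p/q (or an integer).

By the defining property of the Radon-Nikodym derivative, for every measurable set A,
  mu(A) = integral_A f dnu.
Since nu is a discrete measure concentrated on the atoms of X, the integral over A reduces to the sum
  mu(A) = sum_{x in A} f(x) * nu({x}).
Computing each term:
  x1: f(x1) * nu(x1) = 7 * 3 = 21.
  x2: f(x2) * nu(x2) = 3/4 * 1 = 3/4.
  x3: f(x3) * nu(x3) = 1 * 5/2 = 5/2.
  x4: f(x4) * nu(x4) = 4/3 * 3/2 = 2.
  x5: f(x5) * nu(x5) = 3 * 3 = 9.
Summing: mu(A) = 21 + 3/4 + 5/2 + 2 + 9 = 141/4.

141/4


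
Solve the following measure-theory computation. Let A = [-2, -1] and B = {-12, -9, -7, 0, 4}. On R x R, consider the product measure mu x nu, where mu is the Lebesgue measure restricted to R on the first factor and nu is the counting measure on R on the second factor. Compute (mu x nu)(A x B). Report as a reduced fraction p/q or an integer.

For a measurable rectangle A x B, the product measure satisfies
  (mu x nu)(A x B) = mu(A) * nu(B).
  mu(A) = 1.
  nu(B) = 5.
  (mu x nu)(A x B) = 1 * 5 = 5.

5


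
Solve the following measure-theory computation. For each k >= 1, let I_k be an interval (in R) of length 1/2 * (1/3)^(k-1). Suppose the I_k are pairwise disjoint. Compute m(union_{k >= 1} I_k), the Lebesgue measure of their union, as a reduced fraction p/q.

By countable additivity of the Lebesgue measure on pairwise disjoint measurable sets,
  m(union_{k >= 1} I_k) = sum_{k >= 1} m(I_k) = sum_{k >= 1} a * r^(k-1),
  with a = 1/2 and r = 1/3.
Since 0 < r = 1/3 < 1, the geometric series converges:
  sum_{k >= 1} a * r^(k-1) = a / (1 - r).
  = 1/2 / (1 - 1/3)
  = 1/2 / (2/3)
  = 3/4.

3/4


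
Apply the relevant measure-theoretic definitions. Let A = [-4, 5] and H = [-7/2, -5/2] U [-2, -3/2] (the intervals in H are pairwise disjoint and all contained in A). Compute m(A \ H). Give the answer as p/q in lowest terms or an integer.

The ambient interval has length m(A) = 5 - (-4) = 9.
Since the holes are disjoint and sit inside A, by finite additivity
  m(H) = sum_i (b_i - a_i), and m(A \ H) = m(A) - m(H).
Computing the hole measures:
  m(H_1) = -5/2 - (-7/2) = 1.
  m(H_2) = -3/2 - (-2) = 1/2.
Summed: m(H) = 1 + 1/2 = 3/2.
So m(A \ H) = 9 - 3/2 = 15/2.

15/2


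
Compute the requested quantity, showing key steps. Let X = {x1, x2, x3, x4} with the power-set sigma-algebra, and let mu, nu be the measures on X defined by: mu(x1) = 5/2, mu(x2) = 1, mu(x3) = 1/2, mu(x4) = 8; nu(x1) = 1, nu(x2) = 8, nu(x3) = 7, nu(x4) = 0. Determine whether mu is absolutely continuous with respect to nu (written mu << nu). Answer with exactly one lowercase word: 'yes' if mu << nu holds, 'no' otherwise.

mu << nu means: every nu-null measurable set is also mu-null; equivalently, for every atom x, if nu({x}) = 0 then mu({x}) = 0.
Checking each atom:
  x1: nu = 1 > 0 -> no constraint.
  x2: nu = 8 > 0 -> no constraint.
  x3: nu = 7 > 0 -> no constraint.
  x4: nu = 0, mu = 8 > 0 -> violates mu << nu.
The atom(s) x4 violate the condition (nu = 0 but mu > 0). Therefore mu is NOT absolutely continuous w.r.t. nu.

no


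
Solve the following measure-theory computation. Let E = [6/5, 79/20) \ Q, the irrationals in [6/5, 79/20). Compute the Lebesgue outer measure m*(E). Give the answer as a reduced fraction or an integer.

The interval I = [6/5, 79/20) has m(I) = 79/20 - 6/5 = 11/4 (endpoints are measure-zero, so open/closed/half-open agree). Write I = (I cap Q) u (I \ Q). The rationals in I are countable, so m*(I cap Q) = 0 (cover each rational by intervals whose total length is arbitrarily small). By countable subadditivity m*(I) <= m*(I cap Q) + m*(I \ Q), hence m*(I \ Q) >= m(I) = 11/4. The reverse inequality m*(I \ Q) <= m*(I) = 11/4 is trivial since (I \ Q) is a subset of I. Therefore m*(I \ Q) = 11/4.

11/4


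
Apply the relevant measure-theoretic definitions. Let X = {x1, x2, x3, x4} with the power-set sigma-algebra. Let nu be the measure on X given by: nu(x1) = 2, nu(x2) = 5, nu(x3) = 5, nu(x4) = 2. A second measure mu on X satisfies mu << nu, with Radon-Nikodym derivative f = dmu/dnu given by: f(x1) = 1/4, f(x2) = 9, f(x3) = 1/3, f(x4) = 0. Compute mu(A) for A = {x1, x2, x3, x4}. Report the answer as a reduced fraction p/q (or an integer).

By the defining property of the Radon-Nikodym derivative, for every measurable set A,
  mu(A) = integral_A f dnu.
Since nu is a discrete measure concentrated on the atoms of X, the integral over A reduces to the sum
  mu(A) = sum_{x in A} f(x) * nu({x}).
Computing each term:
  x1: f(x1) * nu(x1) = 1/4 * 2 = 1/2.
  x2: f(x2) * nu(x2) = 9 * 5 = 45.
  x3: f(x3) * nu(x3) = 1/3 * 5 = 5/3.
  x4: f(x4) * nu(x4) = 0 * 2 = 0.
Summing: mu(A) = 1/2 + 45 + 5/3 + 0 = 283/6.

283/6


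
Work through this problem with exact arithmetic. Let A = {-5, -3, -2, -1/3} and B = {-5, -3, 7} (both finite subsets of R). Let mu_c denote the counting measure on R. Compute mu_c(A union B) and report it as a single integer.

Counting measure on a finite set equals cardinality. By inclusion-exclusion, |A union B| = |A| + |B| - |A cap B|.
|A| = 4, |B| = 3, |A cap B| = 2.
So mu_c(A union B) = 4 + 3 - 2 = 5.

5


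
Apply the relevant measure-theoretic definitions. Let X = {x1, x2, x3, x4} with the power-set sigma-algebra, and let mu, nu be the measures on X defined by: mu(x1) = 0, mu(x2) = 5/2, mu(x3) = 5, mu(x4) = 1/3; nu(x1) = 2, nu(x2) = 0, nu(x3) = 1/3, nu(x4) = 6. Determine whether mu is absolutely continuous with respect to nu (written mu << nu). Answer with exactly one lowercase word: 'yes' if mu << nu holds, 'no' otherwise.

mu << nu means: every nu-null measurable set is also mu-null; equivalently, for every atom x, if nu({x}) = 0 then mu({x}) = 0.
Checking each atom:
  x1: nu = 2 > 0 -> no constraint.
  x2: nu = 0, mu = 5/2 > 0 -> violates mu << nu.
  x3: nu = 1/3 > 0 -> no constraint.
  x4: nu = 6 > 0 -> no constraint.
The atom(s) x2 violate the condition (nu = 0 but mu > 0). Therefore mu is NOT absolutely continuous w.r.t. nu.

no


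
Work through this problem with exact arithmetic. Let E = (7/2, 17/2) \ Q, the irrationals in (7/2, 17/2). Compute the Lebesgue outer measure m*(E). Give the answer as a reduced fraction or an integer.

The interval I = (7/2, 17/2) has m(I) = 17/2 - 7/2 = 5 (endpoints are measure-zero, so open/closed/half-open agree). Write I = (I cap Q) u (I \ Q). The rationals in I are countable, so m*(I cap Q) = 0 (cover each rational by intervals whose total length is arbitrarily small). By countable subadditivity m*(I) <= m*(I cap Q) + m*(I \ Q), hence m*(I \ Q) >= m(I) = 5. The reverse inequality m*(I \ Q) <= m*(I) = 5 is trivial since (I \ Q) is a subset of I. Therefore m*(I \ Q) = 5.

5


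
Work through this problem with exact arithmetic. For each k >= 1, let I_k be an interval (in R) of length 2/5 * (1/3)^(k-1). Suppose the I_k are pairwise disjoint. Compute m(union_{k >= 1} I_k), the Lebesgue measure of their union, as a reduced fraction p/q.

By countable additivity of the Lebesgue measure on pairwise disjoint measurable sets,
  m(union_{k >= 1} I_k) = sum_{k >= 1} m(I_k) = sum_{k >= 1} a * r^(k-1),
  with a = 2/5 and r = 1/3.
Since 0 < r = 1/3 < 1, the geometric series converges:
  sum_{k >= 1} a * r^(k-1) = a / (1 - r).
  = 2/5 / (1 - 1/3)
  = 2/5 / (2/3)
  = 3/5.

3/5


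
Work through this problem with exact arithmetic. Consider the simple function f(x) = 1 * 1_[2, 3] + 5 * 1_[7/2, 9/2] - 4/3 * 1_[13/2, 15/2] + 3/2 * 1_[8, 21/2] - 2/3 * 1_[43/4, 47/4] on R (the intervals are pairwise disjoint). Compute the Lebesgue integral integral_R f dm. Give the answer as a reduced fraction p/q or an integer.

For a simple function f = sum_i c_i * 1_{A_i} with disjoint A_i,
  integral f dm = sum_i c_i * m(A_i).
Lengths of the A_i:
  m(A_1) = 3 - 2 = 1.
  m(A_2) = 9/2 - 7/2 = 1.
  m(A_3) = 15/2 - 13/2 = 1.
  m(A_4) = 21/2 - 8 = 5/2.
  m(A_5) = 47/4 - 43/4 = 1.
Contributions c_i * m(A_i):
  (1) * (1) = 1.
  (5) * (1) = 5.
  (-4/3) * (1) = -4/3.
  (3/2) * (5/2) = 15/4.
  (-2/3) * (1) = -2/3.
Total: 1 + 5 - 4/3 + 15/4 - 2/3 = 31/4.

31/4


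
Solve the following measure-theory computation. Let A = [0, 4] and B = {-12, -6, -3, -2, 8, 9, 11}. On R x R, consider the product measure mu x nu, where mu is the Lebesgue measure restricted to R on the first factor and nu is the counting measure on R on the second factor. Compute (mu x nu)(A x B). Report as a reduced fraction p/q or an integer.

For a measurable rectangle A x B, the product measure satisfies
  (mu x nu)(A x B) = mu(A) * nu(B).
  mu(A) = 4.
  nu(B) = 7.
  (mu x nu)(A x B) = 4 * 7 = 28.

28


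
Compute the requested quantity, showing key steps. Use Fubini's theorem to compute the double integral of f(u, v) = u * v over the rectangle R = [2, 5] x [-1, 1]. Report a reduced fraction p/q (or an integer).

f(u, v) is a tensor product of a function of u and a function of v, and both factors are bounded continuous (hence Lebesgue integrable) on the rectangle, so Fubini's theorem applies:
  integral_R f d(m x m) = (integral_a1^b1 u du) * (integral_a2^b2 v dv).
Inner integral in u: integral_{2}^{5} u du = (5^2 - 2^2)/2
  = 21/2.
Inner integral in v: integral_{-1}^{1} v dv = (1^2 - (-1)^2)/2
  = 0.
Product: (21/2) * (0) = 0.

0


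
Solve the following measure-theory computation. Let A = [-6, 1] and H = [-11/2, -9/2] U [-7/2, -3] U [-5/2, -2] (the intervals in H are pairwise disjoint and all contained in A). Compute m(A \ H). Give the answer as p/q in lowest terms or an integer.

The ambient interval has length m(A) = 1 - (-6) = 7.
Since the holes are disjoint and sit inside A, by finite additivity
  m(H) = sum_i (b_i - a_i), and m(A \ H) = m(A) - m(H).
Computing the hole measures:
  m(H_1) = -9/2 - (-11/2) = 1.
  m(H_2) = -3 - (-7/2) = 1/2.
  m(H_3) = -2 - (-5/2) = 1/2.
Summed: m(H) = 1 + 1/2 + 1/2 = 2.
So m(A \ H) = 7 - 2 = 5.

5
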